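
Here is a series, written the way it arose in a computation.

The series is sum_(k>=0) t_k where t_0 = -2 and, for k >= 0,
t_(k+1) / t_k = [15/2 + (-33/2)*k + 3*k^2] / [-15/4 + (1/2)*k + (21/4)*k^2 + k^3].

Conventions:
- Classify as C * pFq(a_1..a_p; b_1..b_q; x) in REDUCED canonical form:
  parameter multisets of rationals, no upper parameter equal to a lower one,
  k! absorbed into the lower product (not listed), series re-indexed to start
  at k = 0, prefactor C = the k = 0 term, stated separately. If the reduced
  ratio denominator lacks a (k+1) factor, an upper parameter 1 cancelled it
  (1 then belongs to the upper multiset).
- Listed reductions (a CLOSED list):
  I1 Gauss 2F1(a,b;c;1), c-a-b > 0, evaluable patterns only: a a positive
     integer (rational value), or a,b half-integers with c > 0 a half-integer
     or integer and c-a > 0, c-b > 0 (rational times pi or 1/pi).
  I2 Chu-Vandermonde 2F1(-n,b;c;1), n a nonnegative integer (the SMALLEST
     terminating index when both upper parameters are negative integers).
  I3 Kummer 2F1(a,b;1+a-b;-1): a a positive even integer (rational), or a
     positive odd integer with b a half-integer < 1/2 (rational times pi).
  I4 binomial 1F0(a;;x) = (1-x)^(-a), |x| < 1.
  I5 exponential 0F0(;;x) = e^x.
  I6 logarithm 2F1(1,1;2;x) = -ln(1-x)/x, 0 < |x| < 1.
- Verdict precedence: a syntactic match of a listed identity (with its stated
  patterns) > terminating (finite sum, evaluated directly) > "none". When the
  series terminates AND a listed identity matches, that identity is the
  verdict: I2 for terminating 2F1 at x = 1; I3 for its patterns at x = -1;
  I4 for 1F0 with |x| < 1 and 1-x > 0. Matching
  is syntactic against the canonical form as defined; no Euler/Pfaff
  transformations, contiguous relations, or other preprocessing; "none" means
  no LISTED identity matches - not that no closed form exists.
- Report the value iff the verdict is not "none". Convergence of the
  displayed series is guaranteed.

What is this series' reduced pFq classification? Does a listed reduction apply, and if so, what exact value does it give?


x = 3 here; the reduced form reads 2F2, upper {-5, -1/2}, lower {-3/4, 5}, C = -2. Verdict: terminating - the sum ends at index 5 because -5 is a negative integer; exact evaluation follows. Exact value: -244/91.

First insight: x = 3 and factor the ratio over Q (C = -2): negated roots = parameters.
Step ratio: r(k) = 3 * (k-5) (k-1/2) / [(k-3/4) (k+5) (k+1)] - rational in k, leading ratio 3; with t_0 = -2, classification follows.


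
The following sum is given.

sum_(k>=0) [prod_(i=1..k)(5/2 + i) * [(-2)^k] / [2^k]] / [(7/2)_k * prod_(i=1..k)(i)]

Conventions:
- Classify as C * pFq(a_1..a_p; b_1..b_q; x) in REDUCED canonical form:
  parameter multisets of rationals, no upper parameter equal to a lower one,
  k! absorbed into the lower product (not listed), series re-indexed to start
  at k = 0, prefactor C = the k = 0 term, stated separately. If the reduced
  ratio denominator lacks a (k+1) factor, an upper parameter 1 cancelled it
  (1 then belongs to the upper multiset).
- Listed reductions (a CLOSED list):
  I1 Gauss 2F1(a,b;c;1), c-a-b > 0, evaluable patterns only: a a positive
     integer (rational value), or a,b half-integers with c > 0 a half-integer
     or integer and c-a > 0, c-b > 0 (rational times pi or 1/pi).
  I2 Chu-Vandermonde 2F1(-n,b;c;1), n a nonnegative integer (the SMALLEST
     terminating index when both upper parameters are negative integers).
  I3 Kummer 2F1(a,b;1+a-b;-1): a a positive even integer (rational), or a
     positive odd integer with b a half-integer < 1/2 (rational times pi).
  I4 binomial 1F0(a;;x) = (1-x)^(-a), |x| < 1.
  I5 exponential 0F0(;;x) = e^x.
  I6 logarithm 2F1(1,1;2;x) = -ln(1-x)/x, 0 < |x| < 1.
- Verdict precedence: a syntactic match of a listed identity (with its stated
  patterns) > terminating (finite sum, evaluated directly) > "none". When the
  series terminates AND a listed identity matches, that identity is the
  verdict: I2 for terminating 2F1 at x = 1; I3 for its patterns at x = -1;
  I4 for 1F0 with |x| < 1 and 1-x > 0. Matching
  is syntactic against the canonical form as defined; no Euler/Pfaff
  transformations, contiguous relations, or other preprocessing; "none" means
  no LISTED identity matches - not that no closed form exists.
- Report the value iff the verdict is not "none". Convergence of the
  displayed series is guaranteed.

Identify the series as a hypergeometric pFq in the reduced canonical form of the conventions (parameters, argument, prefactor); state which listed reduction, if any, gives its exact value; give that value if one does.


The tell: x = (-1) and the running product (C = 1) telescopes to a rising factorial.
Consecutive-term ratio: r(k) = (-1) * 1 / [(k+1)] - poly over poly, x = (-1) from leading terms; C = 1 at k = 0.

Prefactor 1, argument -1: 0F0 with upper {-} over lower {-}. Verdict at x = -1: exponential (I5) matches (the 0F0 exponential series at x = -1). Its exact value is e^(-1).


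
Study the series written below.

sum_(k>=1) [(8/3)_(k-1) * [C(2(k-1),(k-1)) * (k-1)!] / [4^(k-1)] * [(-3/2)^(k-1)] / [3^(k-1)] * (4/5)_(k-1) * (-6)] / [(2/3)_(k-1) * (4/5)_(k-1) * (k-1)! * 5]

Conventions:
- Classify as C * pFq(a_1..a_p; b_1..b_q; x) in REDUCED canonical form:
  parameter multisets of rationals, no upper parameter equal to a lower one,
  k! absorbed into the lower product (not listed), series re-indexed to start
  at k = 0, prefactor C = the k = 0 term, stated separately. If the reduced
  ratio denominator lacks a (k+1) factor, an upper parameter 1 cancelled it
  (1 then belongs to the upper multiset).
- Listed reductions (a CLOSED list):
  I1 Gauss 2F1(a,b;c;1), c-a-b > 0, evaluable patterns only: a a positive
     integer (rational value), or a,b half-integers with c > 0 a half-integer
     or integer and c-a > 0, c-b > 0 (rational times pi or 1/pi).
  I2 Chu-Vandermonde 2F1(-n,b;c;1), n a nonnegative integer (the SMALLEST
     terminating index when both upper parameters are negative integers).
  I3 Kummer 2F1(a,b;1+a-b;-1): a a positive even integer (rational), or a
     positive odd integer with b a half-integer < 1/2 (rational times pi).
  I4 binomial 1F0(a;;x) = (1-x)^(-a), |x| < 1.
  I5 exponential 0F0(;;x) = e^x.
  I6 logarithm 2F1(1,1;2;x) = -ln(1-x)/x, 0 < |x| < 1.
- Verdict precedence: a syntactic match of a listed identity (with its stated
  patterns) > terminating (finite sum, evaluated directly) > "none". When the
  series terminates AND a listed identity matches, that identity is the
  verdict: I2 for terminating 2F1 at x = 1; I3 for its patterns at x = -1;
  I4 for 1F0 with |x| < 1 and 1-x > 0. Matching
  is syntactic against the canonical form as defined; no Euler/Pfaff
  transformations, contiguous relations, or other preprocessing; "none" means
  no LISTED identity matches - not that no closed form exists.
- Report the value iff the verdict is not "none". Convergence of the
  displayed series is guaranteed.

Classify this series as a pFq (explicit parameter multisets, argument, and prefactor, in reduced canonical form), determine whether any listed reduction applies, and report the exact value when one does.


Classification (C = -6/5): 2F1 with upper {1/2, 8/3}, lower {2/3}, argument x = -1/2. Verdict: none (x = -1/2): each listed identity misses the multisets {1/2, 8/3} ; {2/3}.

Key step: x = (-1/2) and the two k-th powers (prefactor -6/5) combine into one argument.
Step ratio: r(k) = (-1/2) * (k+1/2) (k+8/3) / [(k+2/3) (k+1)] ; factor over Q: parameters, x = (-1/2), and C = -6/5.


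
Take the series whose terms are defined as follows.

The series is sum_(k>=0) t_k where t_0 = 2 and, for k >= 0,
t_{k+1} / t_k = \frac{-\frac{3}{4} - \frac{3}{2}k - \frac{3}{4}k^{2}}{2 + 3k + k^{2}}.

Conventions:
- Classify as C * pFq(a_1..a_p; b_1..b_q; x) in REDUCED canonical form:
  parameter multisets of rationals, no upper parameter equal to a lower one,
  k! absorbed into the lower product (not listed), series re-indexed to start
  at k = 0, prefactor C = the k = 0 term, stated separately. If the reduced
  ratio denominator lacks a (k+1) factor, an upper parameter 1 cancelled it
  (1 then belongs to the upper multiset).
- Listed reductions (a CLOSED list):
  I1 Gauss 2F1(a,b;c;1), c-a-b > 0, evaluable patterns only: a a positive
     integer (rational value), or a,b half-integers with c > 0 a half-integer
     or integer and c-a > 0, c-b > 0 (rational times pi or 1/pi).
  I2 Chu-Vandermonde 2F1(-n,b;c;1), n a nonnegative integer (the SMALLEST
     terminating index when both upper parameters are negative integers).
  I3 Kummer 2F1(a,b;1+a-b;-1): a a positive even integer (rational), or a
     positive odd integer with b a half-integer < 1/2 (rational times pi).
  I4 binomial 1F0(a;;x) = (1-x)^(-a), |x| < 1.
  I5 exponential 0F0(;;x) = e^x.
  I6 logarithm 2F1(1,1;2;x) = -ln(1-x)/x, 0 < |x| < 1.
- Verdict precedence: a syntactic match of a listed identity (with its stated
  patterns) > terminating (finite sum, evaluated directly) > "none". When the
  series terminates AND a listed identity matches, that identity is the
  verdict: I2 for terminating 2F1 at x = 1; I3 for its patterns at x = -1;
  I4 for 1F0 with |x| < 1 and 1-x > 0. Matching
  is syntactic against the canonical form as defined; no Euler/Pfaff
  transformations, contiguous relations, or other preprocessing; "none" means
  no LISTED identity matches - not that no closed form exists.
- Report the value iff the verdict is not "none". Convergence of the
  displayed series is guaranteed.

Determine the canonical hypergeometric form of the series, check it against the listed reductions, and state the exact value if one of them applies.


x = -\frac{3}{4} here; the reduced form reads 2F1, upper {1, 1}, lower {2}, C = 2. Verdict: logarithm (I6) fires (the logarithm: parameters (1,1;2), x = -\frac{3}{4}). Sum: \frac{8}{3} \cdot \ln\left(\frac{7}{4}\right).

Structural cue: t_0 being 2, the expanded ratio factors over Q; C = 2, roots give parameters.
Consecutive-term ratio: r(k) = -\frac{3}{4} * (k+1) (k+1) / [(k+2) (k+1)] - rational in k. x = -\frac{3}{4}; t_0 = 2; negate the roots.


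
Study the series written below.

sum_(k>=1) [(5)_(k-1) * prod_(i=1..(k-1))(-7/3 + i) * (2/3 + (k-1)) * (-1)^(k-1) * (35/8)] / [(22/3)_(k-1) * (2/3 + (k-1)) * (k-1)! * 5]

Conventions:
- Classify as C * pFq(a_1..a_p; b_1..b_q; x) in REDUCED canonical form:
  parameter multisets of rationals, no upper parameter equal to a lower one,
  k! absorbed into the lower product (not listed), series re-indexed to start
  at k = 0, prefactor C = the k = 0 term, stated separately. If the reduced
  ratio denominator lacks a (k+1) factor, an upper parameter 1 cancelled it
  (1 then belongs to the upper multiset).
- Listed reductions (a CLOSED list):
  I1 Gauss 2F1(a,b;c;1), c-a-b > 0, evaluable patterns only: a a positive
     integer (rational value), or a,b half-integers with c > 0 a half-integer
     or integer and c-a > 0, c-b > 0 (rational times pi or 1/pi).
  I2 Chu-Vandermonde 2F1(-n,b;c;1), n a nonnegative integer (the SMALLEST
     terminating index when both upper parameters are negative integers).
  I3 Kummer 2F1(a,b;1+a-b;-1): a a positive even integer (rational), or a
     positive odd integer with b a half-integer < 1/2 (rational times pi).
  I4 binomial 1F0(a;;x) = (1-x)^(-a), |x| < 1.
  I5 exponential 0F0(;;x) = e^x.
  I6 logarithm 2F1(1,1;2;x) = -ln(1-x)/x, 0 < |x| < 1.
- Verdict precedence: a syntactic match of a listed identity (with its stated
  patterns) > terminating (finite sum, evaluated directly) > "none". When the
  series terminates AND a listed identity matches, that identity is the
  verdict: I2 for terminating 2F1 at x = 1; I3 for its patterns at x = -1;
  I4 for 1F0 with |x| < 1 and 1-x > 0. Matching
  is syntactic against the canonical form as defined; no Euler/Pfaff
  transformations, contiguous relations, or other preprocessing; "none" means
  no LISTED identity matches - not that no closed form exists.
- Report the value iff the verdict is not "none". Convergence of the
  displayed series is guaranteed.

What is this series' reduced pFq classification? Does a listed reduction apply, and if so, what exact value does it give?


Classification (C = 7/8): 2F1 with upper {-4/3, 5}, lower {22/3}, argument x = -1. Verdict: none (x = -1): each listed identity misses the multisets {-4/3, 5} ; {22/3}.

First insight: from the first term 7/8: striking the common factor k + 2/3 reduces the term (C = 7/8, x = -1).
Ratio: r(k) = (-1) * (k-4/3) (k+5) / [(k+22/3) (k+1)] ; factor over Q: parameters, x = (-1), and C = 7/8.


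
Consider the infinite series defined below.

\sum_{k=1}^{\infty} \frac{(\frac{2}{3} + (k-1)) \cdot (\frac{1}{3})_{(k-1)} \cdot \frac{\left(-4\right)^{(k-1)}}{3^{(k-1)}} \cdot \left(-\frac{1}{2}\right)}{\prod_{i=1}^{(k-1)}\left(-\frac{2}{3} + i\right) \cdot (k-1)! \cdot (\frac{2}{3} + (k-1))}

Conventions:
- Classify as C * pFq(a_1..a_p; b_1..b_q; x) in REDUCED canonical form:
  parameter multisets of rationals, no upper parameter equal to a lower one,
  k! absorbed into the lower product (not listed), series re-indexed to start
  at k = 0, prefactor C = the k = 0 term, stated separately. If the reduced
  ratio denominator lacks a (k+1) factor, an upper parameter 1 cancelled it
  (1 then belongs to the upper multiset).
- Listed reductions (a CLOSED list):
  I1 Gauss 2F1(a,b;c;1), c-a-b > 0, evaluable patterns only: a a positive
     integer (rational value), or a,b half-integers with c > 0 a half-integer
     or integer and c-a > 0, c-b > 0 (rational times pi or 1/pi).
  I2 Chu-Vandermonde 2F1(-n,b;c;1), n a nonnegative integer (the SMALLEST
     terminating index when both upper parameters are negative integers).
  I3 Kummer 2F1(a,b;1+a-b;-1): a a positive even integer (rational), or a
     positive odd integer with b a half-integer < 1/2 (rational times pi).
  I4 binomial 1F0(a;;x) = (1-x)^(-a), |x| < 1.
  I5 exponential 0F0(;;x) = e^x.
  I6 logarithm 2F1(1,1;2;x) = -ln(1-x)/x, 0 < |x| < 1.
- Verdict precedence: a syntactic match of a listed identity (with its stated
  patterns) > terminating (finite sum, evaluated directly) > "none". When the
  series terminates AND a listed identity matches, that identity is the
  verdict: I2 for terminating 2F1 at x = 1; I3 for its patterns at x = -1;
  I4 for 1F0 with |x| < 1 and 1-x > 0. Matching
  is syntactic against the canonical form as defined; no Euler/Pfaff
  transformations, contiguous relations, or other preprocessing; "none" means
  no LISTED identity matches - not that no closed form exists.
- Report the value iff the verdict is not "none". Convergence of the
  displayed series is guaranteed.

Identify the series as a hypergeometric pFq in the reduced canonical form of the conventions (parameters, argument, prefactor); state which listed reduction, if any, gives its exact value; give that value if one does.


Canonical form: C = -\frac{1}{2} times 0F0 with upper {-}, lower {-}, x = -\frac{4}{3}. Verdict: exponential (I5) applies (the 0F0 exponential series at x = -\frac{4}{3}). Value: \left(-\frac{1}{2}\right) \cdot e^{-\frac{4}{3}}.

Structural cue: t_0 = -\frac{1}{2} here, and the lower running product (prefactor -1/2) is a rising factorial.
Consecutive-term ratio: r(k) = -\frac{4}{3} * 1 / [(k+1)] - rational; roots negated = parameters, x = -\frac{4}{3}, C = -\frac{1}{2}.


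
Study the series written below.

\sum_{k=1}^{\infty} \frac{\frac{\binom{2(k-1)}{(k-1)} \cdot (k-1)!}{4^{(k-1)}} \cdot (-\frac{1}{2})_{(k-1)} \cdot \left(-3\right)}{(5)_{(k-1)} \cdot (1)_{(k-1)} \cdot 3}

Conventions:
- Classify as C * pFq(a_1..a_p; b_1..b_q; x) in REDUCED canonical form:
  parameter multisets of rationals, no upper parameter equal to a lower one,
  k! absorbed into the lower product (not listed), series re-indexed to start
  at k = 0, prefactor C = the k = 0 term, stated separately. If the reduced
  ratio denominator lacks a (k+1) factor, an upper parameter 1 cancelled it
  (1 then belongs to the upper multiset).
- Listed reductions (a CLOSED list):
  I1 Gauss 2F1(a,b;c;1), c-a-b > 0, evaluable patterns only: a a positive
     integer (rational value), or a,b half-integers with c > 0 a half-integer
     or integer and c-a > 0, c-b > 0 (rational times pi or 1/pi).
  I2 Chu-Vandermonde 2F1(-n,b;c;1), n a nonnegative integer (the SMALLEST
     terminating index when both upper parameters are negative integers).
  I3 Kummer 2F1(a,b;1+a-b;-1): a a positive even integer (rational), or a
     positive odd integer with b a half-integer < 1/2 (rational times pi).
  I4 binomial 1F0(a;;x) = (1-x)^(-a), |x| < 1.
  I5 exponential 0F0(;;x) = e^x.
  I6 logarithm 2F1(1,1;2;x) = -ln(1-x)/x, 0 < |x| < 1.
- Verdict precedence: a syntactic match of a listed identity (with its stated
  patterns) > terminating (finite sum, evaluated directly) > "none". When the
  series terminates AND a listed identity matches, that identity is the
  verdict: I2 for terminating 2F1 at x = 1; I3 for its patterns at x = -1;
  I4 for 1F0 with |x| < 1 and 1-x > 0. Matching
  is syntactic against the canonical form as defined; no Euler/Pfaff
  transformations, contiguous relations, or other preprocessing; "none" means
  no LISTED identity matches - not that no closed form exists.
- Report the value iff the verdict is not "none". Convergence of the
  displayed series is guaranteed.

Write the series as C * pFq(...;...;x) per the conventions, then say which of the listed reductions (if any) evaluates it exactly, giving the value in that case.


This is -1 * 2F1(-\frac{1}{2}, \frac{1}{2}; 5; 1) in reduced canonical form. Verdict: Gauss's theorem I1 (half-integer case) applies (x = 1; upper {-\frac{1}{2}, \frac{1}{2}} half-integers, c = 5 in the evaluable pattern). Sum: \left(-\frac{32768}{11025}\right) / \pi.

First insight: from the first term -1: the constant factors (C = -1) combine into one prefactor.
Ratio: r(k) = 1 * (k-\frac{1}{2}) (k+\frac{1}{2}) / [(k+5) (k+1)] - rational in k. x = 1; t_0 = -1; negate the roots.


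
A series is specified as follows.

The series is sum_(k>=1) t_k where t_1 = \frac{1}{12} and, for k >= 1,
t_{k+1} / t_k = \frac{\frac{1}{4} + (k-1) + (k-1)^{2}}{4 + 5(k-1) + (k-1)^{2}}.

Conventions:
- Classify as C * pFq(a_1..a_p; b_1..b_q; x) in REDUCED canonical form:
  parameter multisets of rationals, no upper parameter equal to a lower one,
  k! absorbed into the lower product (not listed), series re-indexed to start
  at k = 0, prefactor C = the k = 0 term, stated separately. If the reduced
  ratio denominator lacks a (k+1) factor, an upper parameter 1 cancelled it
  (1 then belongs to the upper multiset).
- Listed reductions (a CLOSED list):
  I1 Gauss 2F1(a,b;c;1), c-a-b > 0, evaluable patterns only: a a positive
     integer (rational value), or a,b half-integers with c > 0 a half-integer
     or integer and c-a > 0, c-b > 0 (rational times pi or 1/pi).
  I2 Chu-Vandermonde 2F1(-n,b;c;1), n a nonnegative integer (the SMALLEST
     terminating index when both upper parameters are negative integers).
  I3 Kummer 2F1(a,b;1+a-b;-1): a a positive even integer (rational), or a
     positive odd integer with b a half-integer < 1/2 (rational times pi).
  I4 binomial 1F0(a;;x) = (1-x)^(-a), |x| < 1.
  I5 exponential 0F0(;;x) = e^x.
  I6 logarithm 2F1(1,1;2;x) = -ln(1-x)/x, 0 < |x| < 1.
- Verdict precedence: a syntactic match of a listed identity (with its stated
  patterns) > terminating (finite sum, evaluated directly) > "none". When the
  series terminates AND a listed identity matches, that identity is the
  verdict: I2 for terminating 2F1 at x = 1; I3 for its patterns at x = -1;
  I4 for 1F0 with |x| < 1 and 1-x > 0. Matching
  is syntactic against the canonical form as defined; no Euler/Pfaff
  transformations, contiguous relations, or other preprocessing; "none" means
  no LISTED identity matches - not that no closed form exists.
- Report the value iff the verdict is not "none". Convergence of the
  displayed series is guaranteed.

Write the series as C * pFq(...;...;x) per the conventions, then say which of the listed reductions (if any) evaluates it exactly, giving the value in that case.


First insight: with t_0 = \frac{1}{12}, the expanded ratio factors over Q; C = 1/12, roots give parameters.
Consecutive-term ratio: r(k) = 1 * (k+\frac{1}{2}) (k+\frac{1}{2}) / [(k+4) (k+1)] - poly over poly, x = 1 from leading terms; C = \frac{1}{12} at k = 0.

Canonical form: C = \frac{1}{12} times 2F1 with upper {\frac{1}{2}, \frac{1}{2}}, lower {4}, x = 1. Verdict: Gauss's theorem I1 (half-integer case) fires (x = 1; upper {\frac{1}{2}, \frac{1}{2}} half-integers, c = 4 in the evaluable pattern). Hence: \frac{64}{225} / \pi.


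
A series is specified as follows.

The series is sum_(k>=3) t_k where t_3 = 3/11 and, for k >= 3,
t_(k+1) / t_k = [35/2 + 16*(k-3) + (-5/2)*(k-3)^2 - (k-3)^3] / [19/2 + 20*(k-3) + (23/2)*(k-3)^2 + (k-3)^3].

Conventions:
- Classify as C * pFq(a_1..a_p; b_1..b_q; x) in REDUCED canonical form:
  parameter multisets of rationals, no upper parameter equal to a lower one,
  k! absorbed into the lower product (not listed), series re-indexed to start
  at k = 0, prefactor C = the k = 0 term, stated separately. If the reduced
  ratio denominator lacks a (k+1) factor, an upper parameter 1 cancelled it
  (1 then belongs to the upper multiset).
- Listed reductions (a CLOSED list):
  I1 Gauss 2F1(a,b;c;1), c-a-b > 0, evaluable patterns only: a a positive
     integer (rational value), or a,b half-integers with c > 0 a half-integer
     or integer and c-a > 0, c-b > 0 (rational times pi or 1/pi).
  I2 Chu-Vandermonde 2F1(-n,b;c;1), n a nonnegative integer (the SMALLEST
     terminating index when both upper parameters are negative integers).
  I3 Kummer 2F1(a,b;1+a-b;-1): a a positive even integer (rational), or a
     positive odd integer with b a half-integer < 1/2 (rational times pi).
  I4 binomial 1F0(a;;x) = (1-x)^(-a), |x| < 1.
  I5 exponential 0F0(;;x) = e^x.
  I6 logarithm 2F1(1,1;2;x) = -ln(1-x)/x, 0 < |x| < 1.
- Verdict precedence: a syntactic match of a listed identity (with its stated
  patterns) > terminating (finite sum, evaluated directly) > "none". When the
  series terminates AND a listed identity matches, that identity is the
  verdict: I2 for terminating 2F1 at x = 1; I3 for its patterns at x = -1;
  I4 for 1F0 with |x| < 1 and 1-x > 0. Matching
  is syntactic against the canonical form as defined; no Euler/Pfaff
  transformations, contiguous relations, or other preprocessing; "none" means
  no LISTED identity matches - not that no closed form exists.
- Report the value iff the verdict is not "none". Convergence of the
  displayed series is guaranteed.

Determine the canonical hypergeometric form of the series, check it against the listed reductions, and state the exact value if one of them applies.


x = -1 here; the reduced form reads 2F1, upper {-7/2, 5}, lower {19/2}, C = 3/11. Verdict: Kummer (I3) applies (x = -1; c = 19/2 equals 1+a-b for upper {-7/2, 5}: listed pattern). Its exact value is (208845/524288) * pi.

Structural cue: x = (-1) and the parameter 1 appears in both the upper and lower lists and cancels.
Term ratio: r(k) = (-1) * (k-7/2) (k+5) / [(k+19/2) (k+1)] ; factor over Q: parameters, x = (-1), and C = 3/11.


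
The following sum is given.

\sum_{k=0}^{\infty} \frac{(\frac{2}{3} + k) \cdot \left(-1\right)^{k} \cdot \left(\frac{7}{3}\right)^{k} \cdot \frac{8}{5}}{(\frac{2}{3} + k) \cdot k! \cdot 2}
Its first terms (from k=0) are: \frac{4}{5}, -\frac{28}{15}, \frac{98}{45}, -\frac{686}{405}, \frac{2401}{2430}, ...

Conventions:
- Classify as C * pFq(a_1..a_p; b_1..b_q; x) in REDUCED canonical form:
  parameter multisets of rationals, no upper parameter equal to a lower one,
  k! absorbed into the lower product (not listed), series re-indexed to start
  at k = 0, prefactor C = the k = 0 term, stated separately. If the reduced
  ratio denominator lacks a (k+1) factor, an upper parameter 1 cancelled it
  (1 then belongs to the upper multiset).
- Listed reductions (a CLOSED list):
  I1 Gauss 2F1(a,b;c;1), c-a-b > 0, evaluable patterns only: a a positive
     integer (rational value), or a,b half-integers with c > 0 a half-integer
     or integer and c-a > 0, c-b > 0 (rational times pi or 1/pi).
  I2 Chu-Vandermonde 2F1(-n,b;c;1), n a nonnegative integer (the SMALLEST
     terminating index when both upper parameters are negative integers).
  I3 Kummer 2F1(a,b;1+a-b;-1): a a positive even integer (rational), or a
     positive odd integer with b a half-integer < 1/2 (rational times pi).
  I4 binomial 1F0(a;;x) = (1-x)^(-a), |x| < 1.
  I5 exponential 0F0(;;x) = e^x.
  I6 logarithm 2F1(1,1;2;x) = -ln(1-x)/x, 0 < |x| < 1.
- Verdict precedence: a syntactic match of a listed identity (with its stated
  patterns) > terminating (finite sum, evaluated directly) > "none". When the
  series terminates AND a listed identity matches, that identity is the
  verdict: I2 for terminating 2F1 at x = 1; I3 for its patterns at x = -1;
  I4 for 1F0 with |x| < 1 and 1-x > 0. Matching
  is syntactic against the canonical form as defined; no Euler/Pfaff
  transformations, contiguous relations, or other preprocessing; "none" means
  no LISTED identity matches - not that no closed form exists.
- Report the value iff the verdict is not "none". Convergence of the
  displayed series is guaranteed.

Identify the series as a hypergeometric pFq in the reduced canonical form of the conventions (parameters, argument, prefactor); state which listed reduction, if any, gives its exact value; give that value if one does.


Canonical form: C = \frac{4}{5} times 0F0 with upper {-}, lower {-}, x = -\frac{7}{3}. Verdict (x = -\frac{7}{3}): the exponential series (I5) applies (the 0F0 exponential series at x = -\frac{7}{3}). Value: \frac{4}{5} \cdot e^{-\frac{7}{3}}.

Key observation: from the first term \frac{4}{5}: the constant factors (C = 4/5) combine into one prefactor.
Consecutive-term ratio: r(k) = -\frac{7}{3} * 1 / [(k+1)] - poly over poly, x = -\frac{7}{3} from leading terms; C = \frac{4}{5} at k = 0.


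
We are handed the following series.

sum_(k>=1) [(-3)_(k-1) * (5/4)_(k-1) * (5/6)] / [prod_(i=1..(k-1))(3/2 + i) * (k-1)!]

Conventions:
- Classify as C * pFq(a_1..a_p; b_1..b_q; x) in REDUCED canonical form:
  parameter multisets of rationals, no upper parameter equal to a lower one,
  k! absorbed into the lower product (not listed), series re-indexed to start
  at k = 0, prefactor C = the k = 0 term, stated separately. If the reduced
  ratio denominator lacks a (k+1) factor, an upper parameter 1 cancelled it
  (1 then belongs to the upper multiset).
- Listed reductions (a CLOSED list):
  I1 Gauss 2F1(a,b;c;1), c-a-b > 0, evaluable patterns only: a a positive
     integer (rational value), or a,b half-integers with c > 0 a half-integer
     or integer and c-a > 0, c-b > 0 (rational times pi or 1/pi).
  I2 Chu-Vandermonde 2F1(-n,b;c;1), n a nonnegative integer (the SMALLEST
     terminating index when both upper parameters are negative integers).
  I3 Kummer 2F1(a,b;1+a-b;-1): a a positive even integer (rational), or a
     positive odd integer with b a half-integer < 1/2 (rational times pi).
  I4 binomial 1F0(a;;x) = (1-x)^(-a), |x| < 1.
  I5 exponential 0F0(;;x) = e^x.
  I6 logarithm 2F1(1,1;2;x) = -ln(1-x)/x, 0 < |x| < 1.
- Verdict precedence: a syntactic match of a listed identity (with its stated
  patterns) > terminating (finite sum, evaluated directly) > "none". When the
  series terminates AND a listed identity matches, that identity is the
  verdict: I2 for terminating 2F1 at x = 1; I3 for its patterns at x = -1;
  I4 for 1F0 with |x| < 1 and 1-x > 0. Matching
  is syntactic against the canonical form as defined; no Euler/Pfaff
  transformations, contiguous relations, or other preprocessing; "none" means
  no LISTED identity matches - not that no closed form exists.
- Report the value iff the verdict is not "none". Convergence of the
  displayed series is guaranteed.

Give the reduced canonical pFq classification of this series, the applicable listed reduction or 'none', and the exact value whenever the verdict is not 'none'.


Key observation: with t_0 = 5/6, the lower running product (C = 5/6, x = 1) is a rising factorial.
Step ratio: r(k) = 1 * (k-3) (k+5/4) / [(k+5/2) (k+1)] - rational in k, leading ratio 1; with t_0 = 5/6, classification follows.

Reduced: x = 1, 2F1, upper = {-3, 5/4}, lower = {5/2}, C = 5/6. Verdict: Chu-Vandermonde (I2) fires (terminating 2F1 at x = 1 with n = 3, b = 5/4, c = 5/2). Sum: 65/336.


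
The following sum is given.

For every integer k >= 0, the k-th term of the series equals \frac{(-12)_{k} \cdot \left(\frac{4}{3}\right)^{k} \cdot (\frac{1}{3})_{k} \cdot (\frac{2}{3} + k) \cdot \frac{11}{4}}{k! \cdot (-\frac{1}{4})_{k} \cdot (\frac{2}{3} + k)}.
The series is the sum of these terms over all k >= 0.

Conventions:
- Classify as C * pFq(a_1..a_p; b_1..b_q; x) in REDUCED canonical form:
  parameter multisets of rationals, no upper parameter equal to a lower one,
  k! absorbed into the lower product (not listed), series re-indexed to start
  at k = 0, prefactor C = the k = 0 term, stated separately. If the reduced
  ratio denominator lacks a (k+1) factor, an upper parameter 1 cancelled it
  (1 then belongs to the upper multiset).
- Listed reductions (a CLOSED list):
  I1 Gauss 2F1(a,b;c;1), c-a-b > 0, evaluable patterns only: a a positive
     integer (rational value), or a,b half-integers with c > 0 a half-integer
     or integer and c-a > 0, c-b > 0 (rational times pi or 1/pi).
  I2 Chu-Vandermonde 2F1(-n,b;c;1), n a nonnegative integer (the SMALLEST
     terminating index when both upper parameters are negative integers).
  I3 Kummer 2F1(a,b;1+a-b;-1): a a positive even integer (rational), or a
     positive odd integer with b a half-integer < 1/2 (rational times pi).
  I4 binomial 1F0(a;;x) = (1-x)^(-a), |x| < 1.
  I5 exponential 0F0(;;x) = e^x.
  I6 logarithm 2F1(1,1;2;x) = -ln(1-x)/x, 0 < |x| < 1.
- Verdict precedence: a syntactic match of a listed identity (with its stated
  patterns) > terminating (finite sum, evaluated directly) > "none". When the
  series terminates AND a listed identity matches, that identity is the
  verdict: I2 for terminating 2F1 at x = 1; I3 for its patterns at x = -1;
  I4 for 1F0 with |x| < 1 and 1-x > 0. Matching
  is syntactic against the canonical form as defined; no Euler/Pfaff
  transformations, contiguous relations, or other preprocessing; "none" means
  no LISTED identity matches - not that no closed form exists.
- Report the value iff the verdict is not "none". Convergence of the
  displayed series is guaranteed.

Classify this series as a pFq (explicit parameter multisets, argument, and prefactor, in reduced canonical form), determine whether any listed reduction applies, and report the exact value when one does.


Structural cue: t_0 = \frac{11}{4} here, and the factor k + 2/3 cancels (top and bottom), leaving C = 11/4, x = 4/3.
Ratio: r(k) = \frac{4}{3} * (k-12) (k+\frac{1}{3}) / [(k-\frac{1}{4}) (k+1)] - poly over poly, x = \frac{4}{3} from leading terms; C = \frac{11}{4} at k = 0.

Prefactor \frac{11}{4}, argument \frac{4}{3}: 2F1 with upper {-12, \frac{1}{3}} over lower {-\frac{1}{4}}. Verdict: terminating - upper -12 stops the sum at k = 12; the 13 terms are added exactly. Its exact value is \frac{713643280136362913051}{479743632635628120516}.


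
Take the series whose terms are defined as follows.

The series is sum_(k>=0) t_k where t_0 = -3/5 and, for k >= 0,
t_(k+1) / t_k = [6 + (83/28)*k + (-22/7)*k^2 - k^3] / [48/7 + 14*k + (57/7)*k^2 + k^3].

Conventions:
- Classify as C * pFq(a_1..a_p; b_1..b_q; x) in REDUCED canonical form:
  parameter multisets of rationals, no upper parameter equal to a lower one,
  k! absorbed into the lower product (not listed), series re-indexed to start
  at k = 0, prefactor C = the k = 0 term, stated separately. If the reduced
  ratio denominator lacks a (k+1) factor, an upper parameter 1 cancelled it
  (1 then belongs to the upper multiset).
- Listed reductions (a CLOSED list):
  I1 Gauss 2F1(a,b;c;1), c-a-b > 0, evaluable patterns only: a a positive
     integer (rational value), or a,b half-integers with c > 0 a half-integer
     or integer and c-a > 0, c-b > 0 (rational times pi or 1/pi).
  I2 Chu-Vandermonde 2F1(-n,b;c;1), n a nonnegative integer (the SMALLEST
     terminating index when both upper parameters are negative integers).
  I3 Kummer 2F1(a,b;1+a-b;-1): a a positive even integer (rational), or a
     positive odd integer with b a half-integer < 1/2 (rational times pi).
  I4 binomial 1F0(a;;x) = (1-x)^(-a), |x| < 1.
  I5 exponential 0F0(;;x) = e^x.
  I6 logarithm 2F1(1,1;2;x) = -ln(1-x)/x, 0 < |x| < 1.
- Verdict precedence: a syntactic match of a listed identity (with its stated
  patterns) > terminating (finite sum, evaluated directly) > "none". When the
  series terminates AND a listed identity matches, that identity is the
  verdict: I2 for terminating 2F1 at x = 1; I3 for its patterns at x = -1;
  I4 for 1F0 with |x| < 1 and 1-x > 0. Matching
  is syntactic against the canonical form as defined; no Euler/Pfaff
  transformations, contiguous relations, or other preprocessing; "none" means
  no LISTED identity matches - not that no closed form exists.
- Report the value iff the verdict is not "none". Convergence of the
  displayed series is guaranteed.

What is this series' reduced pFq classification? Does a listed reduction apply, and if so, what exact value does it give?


x = -1 here; the reduced form reads 2F1, upper {-3/2, 7/2}, lower {6}, C = -3/5. Verdict: none here - no I1-I6 shape fits x = -1 with lower {6}.

The tell: from the first term -3/5: the parameter 8/7 appears in both the upper and lower lists and cancels.
Adjacent-term ratio: r(k) = (-1) * (k-3/2) (k+7/2) / [(k+6) (k+1)] ; factor over Q: parameters, x = (-1), and C = -3/5.


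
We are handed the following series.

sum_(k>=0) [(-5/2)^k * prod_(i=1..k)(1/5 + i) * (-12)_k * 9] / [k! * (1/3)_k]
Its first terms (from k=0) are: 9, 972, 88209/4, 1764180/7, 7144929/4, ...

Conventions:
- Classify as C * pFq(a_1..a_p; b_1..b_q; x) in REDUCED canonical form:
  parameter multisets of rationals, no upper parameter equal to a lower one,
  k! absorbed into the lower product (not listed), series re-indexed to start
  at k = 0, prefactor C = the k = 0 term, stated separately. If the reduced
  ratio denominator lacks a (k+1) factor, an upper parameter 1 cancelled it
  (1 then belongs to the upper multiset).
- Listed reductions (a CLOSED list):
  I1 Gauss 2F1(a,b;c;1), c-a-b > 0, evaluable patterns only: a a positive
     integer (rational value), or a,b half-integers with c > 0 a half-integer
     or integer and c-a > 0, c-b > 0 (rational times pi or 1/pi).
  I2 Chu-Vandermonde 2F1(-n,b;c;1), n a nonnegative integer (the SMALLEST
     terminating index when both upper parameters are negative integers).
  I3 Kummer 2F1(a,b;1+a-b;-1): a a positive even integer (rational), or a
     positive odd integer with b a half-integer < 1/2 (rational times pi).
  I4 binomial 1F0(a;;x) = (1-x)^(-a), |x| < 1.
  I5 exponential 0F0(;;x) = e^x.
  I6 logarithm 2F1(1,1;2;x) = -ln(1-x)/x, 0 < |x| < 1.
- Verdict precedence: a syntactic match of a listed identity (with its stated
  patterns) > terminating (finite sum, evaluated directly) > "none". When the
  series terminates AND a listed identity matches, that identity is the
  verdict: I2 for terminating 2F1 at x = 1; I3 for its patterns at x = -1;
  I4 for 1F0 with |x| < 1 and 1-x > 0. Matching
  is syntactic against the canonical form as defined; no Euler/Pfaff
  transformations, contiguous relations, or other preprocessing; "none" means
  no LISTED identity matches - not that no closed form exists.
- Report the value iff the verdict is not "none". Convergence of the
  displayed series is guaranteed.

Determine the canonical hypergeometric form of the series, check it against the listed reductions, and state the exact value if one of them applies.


x = -5/2 here; the reduced form reads 2F1, upper {-12, 6/5}, lower {1/3}, C = 9. Verdict: terminating - no listed pattern fits, but -12 in the upper list cuts the series at k = 12; direct evaluation. Its exact value is 19934322562311669/34048000.

First insight: x = (-5/2) and the running product (C = 9) telescopes to a rising factorial.
Step ratio: r(k) = (-5/2) * (k-12) (k+6/5) / [(k+1/3) (k+1)] - rational in k, leading ratio (-5/2); with t_0 = 9, classification follows.


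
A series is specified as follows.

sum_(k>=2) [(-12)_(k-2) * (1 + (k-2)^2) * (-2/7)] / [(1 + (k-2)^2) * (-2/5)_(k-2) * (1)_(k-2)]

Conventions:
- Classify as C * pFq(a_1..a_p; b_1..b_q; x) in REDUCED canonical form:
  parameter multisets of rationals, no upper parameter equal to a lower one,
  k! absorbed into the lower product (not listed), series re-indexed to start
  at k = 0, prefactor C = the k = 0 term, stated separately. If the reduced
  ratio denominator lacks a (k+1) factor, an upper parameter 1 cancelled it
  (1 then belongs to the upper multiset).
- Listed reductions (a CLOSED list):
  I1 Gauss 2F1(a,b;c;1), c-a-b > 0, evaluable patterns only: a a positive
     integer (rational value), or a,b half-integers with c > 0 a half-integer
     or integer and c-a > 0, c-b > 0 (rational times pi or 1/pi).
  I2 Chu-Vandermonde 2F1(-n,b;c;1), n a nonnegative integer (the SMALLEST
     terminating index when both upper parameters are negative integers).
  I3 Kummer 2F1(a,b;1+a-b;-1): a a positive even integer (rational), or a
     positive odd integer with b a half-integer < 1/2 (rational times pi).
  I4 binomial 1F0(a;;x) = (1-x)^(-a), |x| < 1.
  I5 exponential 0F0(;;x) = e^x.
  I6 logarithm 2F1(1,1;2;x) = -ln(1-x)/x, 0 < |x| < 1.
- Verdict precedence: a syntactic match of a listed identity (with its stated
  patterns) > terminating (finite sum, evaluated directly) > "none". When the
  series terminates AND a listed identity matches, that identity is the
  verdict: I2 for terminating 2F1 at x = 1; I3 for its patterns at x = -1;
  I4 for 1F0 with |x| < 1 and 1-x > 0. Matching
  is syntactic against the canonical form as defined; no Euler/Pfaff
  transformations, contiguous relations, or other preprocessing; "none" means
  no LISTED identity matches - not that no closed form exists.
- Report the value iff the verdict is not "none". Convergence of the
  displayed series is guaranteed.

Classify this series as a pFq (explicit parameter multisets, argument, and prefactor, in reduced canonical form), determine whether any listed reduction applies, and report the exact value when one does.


Prefactor -2/7, argument 1: 1F1 with upper {-12} over lower {-2/5}. Verdict: terminating - no listed pattern fits, but -12 in the upper list cuts the series at k = 12; direct evaluation. Hence: -762511272554477/496130658895872.

Key step: with t_0 = -2/7, k^2 + 1 divides numerator and denominator alike; C = -2/7, x = 1 after cancelling.
Consecutive-term ratio: r(k) = 1 * (k-12) / [(k-2/5) (k+1)] ; factor over Q: parameters, x = 1, and C = -2/7.


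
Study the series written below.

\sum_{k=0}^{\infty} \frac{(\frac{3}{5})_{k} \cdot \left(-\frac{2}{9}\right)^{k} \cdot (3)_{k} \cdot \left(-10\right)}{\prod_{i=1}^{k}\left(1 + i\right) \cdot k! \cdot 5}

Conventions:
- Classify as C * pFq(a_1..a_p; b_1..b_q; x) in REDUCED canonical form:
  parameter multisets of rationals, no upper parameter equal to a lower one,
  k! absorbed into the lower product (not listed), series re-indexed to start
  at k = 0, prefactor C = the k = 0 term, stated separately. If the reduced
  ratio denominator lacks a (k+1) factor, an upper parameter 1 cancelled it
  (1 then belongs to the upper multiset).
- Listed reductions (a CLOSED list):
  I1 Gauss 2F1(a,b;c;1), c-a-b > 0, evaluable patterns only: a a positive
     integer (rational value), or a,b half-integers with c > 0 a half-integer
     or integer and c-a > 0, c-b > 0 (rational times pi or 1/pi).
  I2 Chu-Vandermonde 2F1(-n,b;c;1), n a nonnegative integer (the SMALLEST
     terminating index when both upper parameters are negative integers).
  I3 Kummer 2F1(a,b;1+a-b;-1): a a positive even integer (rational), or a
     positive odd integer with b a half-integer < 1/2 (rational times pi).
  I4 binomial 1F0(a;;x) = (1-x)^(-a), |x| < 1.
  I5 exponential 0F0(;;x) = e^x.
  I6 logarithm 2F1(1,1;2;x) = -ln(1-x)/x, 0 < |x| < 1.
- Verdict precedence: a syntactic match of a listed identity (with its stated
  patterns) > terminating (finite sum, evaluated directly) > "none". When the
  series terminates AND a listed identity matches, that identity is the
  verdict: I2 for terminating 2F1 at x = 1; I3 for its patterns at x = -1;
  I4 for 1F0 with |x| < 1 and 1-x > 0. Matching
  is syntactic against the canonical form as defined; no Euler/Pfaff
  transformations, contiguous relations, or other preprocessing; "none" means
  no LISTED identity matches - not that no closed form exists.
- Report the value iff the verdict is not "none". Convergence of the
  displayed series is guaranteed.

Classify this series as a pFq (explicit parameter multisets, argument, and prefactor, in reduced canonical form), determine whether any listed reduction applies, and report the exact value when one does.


At argument -\frac{2}{9}: a 2F1 with upper {\frac{3}{5}, 3}, lower {2}, scaled by C = -2. Verdict: none here - no I1-I6 shape fits x = -\frac{2}{9} with lower {2}.

First insight: t_0 being -2, the constant factors (prefactor -2) combine into one prefactor.
Step ratio: r(k) = -\frac{2}{9} * (k+\frac{3}{5}) (k+3) / [(k+2) (k+1)] - rational in k. x = -\frac{2}{9}; t_0 = -2; negate the roots.
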